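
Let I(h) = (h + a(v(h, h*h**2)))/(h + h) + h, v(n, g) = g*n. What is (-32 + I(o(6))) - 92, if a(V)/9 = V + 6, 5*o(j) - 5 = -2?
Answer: -9616/125 ≈ -76.928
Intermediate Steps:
o(j) = 3/5 (o(j) = 1 + (1/5)*(-2) = 1 - 2/5 = 3/5)
a(V) = 54 + 9*V (a(V) = 9*(V + 6) = 9*(6 + V) = 54 + 9*V)
I(h) = h + (54 + h + 9*h**4)/(2*h) (I(h) = (h + (54 + 9*((h*h**2)*h)))/(h + h) + h = (h + (54 + 9*(h**3*h)))/((2*h)) + h = (h + (54 + 9*h**4))*(1/(2*h)) + h = (54 + h + 9*h**4)*(1/(2*h)) + h = (54 + h + 9*h**4)/(2*h) + h = h + (54 + h + 9*h**4)/(2*h))
(-32 + I(o(6))) - 92 = (-32 + (1/2 + 3/5 + 27/(3/5) + 9*(3/5)**3/2)) - 92 = (-32 + (1/2 + 3/5 + 27*(5/3) + (9/2)*(27/125))) - 92 = (-32 + (1/2 + 3/5 + 45 + 243/250)) - 92 = (-32 + 5884/125) - 92 = 1884/125 - 92 = -9616/125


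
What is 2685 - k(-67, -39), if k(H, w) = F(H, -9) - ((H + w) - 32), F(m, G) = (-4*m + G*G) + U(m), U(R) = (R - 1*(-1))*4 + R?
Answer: 2529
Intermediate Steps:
U(R) = 4 + 5*R (U(R) = (R + 1)*4 + R = (1 + R)*4 + R = (4 + 4*R) + R = 4 + 5*R)
F(m, G) = 4 + m + G² (F(m, G) = (-4*m + G*G) + (4 + 5*m) = (-4*m + G²) + (4 + 5*m) = (G² - 4*m) + (4 + 5*m) = 4 + m + G²)
k(H, w) = 117 - w (k(H, w) = (4 + H + (-9)²) - ((H + w) - 32) = (4 + H + 81) - (-32 + H + w) = (85 + H) + (32 - H - w) = 117 - w)
2685 - k(-67, -39) = 2685 - (117 - 1*(-39)) = 2685 - (117 + 39) = 2685 - 1*156 = 2685 - 156 = 2529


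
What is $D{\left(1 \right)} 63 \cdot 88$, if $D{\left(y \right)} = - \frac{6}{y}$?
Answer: $-33264$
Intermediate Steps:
$D{\left(1 \right)} 63 \cdot 88 = - \frac{6}{1} \cdot 63 \cdot 88 = \left(-6\right) 1 \cdot 63 \cdot 88 = \left(-6\right) 63 \cdot 88 = \left(-378\right) 88 = -33264$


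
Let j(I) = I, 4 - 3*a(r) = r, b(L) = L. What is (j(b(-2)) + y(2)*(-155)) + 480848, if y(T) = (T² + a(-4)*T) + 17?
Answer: 1430293/3 ≈ 4.7676e+5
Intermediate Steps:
a(r) = 4/3 - r/3
y(T) = 17 + T² + 8*T/3 (y(T) = (T² + (4/3 - ⅓*(-4))*T) + 17 = (T² + (4/3 + 4/3)*T) + 17 = (T² + 8*T/3) + 17 = 17 + T² + 8*T/3)
(j(b(-2)) + y(2)*(-155)) + 480848 = (-2 + (17 + 2² + (8/3)*2)*(-155)) + 480848 = (-2 + (17 + 4 + 16/3)*(-155)) + 480848 = (-2 + (79/3)*(-155)) + 480848 = (-2 - 12245/3) + 480848 = -12251/3 + 480848 = 1430293/3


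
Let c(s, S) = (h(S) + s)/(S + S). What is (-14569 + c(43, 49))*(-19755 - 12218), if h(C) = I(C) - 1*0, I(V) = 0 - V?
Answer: 22825013132/49 ≈ 4.6582e+8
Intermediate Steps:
I(V) = -V
h(C) = -C (h(C) = -C - 1*0 = -C + 0 = -C)
c(s, S) = (s - S)/(2*S) (c(s, S) = (-S + s)/(S + S) = (s - S)/((2*S)) = (s - S)*(1/(2*S)) = (s - S)/(2*S))
(-14569 + c(43, 49))*(-19755 - 12218) = (-14569 + (1/2)*(43 - 1*49)/49)*(-19755 - 12218) = (-14569 + (1/2)*(1/49)*(43 - 49))*(-31973) = (-14569 + (1/2)*(1/49)*(-6))*(-31973) = (-14569 - 3/49)*(-31973) = -713884/49*(-31973) = 22825013132/49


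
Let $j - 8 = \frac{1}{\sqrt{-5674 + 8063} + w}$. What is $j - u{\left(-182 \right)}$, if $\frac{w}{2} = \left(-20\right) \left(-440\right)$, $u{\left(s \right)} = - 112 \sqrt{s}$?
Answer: $\frac{2478078488}{309757611} - \frac{\sqrt{2389}}{309757611} + 112 i \sqrt{182} \approx 8.0001 + 1511.0 i$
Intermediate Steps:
$w = 17600$ ($w = 2 \left(\left(-20\right) \left(-440\right)\right) = 2 \cdot 8800 = 17600$)
$j = 8 + \frac{1}{17600 + \sqrt{2389}}$ ($j = 8 + \frac{1}{\sqrt{-5674 + 8063} + 17600} = 8 + \frac{1}{\sqrt{2389} + 17600} = 8 + \frac{1}{17600 + \sqrt{2389}} \approx 8.0001$)
$j - u{\left(-182 \right)} = \left(\frac{2478078488}{309757611} - \frac{\sqrt{2389}}{309757611}\right) - - 112 \sqrt{-182} = \left(\frac{2478078488}{309757611} - \frac{\sqrt{2389}}{309757611}\right) - - 112 i \sqrt{182} = \left(\frac{2478078488}{309757611} - \frac{\sqrt{2389}}{309757611}\right) + 112 i \sqrt{182} = \frac{2478078488}{309757611} - \frac{\sqrt{2389}}{309757611} + 112 i \sqrt{182}$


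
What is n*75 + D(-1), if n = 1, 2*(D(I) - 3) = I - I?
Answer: 78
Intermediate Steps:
D(I) = 3 (D(I) = 3 + (I - I)/2 = 3 + (½)*0 = 3 + 0 = 3)
n*75 + D(-1) = 1*75 + 3 = 75 + 3 = 78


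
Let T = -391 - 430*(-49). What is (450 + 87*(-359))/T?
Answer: -10261/6893 ≈ -1.4886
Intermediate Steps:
T = 20679 (T = -391 + 21070 = 20679)
(450 + 87*(-359))/T = (450 + 87*(-359))/20679 = (450 - 31233)*(1/20679) = -30783*1/20679 = -10261/6893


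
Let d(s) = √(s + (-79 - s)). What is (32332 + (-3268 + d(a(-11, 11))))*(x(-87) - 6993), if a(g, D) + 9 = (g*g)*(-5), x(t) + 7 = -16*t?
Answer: -162990912 - 5608*I*√79 ≈ -1.6299e+8 - 49845.0*I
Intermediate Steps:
x(t) = -7 - 16*t
a(g, D) = -9 - 5*g² (a(g, D) = -9 + (g*g)*(-5) = -9 + g²*(-5) = -9 - 5*g²)
d(s) = I*√79 (d(s) = √(-79) = I*√79)
(32332 + (-3268 + d(a(-11, 11))))*(x(-87) - 6993) = (32332 + (-3268 + I*√79))*((-7 - 16*(-87)) - 6993) = (29064 + I*√79)*((-7 + 1392) - 6993) = (29064 + I*√79)*(1385 - 6993) = (29064 + I*√79)*(-5608) = -162990912 - 5608*I*√79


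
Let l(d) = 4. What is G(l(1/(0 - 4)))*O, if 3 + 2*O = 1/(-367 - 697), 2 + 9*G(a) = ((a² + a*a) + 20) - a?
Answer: -73439/9576 ≈ -7.6691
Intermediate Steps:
G(a) = 2 - a/9 + 2*a²/9 (G(a) = -2/9 + (((a² + a*a) + 20) - a)/9 = -2/9 + (((a² + a²) + 20) - a)/9 = -2/9 + ((2*a² + 20) - a)/9 = -2/9 + ((20 + 2*a²) - a)/9 = -2/9 + (20 - a + 2*a²)/9 = -2/9 + (20/9 - a/9 + 2*a²/9) = 2 - a/9 + 2*a²/9)
O = -3193/2128 (O = -3/2 + 1/(2*(-367 - 697)) = -3/2 + (½)/(-1064) = -3/2 + (½)*(-1/1064) = -3/2 - 1/2128 = -3193/2128 ≈ -1.5005)
G(l(1/(0 - 4)))*O = (2 - ⅑*4 + (2/9)*4²)*(-3193/2128) = (2 - 4/9 + (2/9)*16)*(-3193/2128) = (2 - 4/9 + 32/9)*(-3193/2128) = (46/9)*(-3193/2128) = -73439/9576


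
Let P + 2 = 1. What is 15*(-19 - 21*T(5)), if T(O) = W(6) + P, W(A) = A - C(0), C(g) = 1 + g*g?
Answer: -1545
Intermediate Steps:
P = -1 (P = -2 + 1 = -1)
C(g) = 1 + g²
W(A) = -1 + A (W(A) = A - (1 + 0²) = A - (1 + 0) = A - 1*1 = A - 1 = -1 + A)
T(O) = 4 (T(O) = (-1 + 6) - 1 = 5 - 1 = 4)
15*(-19 - 21*T(5)) = 15*(-19 - 21*4) = 15*(-19 - 84) = 15*(-103) = -1545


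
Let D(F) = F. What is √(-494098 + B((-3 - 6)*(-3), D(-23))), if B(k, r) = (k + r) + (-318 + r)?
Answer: I*√494435 ≈ 703.16*I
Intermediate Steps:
B(k, r) = -318 + k + 2*r
√(-494098 + B((-3 - 6)*(-3), D(-23))) = √(-494098 + (-318 + (-3 - 6)*(-3) + 2*(-23))) = √(-494098 + (-318 - 9*(-3) - 46)) = √(-494098 + (-318 + 27 - 46)) = √(-494098 - 337) = √(-494435) = I*√494435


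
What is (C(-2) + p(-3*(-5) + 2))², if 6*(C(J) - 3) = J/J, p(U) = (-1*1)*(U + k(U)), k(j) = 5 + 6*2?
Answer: 34225/36 ≈ 950.69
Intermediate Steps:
k(j) = 17 (k(j) = 5 + 12 = 17)
p(U) = -17 - U (p(U) = (-1*1)*(U + 17) = -(17 + U) = -17 - U)
C(J) = 19/6 (C(J) = 3 + (J/J)/6 = 3 + (⅙)*1 = 3 + ⅙ = 19/6)
(C(-2) + p(-3*(-5) + 2))² = (19/6 + (-17 - (-3*(-5) + 2)))² = (19/6 + (-17 - (15 + 2)))² = (19/6 + (-17 - 1*17))² = (19/6 + (-17 - 17))² = (19/6 - 34)² = (-185/6)² = 34225/36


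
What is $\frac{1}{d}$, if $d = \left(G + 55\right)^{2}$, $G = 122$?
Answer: $\frac{1}{31329} \approx 3.1919 \cdot 10^{-5}$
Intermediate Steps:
$d = 31329$ ($d = \left(122 + 55\right)^{2} = 177^{2} = 31329$)
$\frac{1}{d} = \frac{1}{31329}$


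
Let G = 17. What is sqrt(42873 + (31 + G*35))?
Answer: sqrt(43499) ≈ 208.56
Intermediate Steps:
sqrt(42873 + (31 + G*35)) = sqrt(42873 + (31 + 17*35)) = sqrt(42873 + (31 + 595)) = sqrt(42873 + 626) = sqrt(43499)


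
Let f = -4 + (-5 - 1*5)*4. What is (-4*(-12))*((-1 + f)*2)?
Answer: -4320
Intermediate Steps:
f = -44 (f = -4 + (-5 - 5)*4 = -4 - 10*4 = -4 - 40 = -44)
(-4*(-12))*((-1 + f)*2) = (-4*(-12))*((-1 - 44)*2) = 48*(-45*2) = 48*(-90) = -4320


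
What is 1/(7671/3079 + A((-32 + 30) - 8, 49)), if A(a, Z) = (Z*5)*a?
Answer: -3079/7535879 ≈ -0.00040858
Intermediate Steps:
A(a, Z) = 5*Z*a (A(a, Z) = (5*Z)*a = 5*Z*a)
1/(7671/3079 + A((-32 + 30) - 8, 49)) = 1/(7671/3079 + 5*49*((-32 + 30) - 8)) = 1/(7671*(1/3079) + 5*49*(-2 - 8)) = 1/(7671/3079 + 5*49*(-10)) = 1/(7671/3079 - 2450) = 1/(-7535879/3079) = -3079/7535879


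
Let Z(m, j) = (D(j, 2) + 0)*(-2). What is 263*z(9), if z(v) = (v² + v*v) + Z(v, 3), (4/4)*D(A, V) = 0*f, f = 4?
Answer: 42606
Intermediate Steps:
D(A, V) = 0 (D(A, V) = 0*4 = 0)
Z(m, j) = 0 (Z(m, j) = (0 + 0)*(-2) = 0*(-2) = 0)
z(v) = 2*v² (z(v) = (v² + v*v) + 0 = (v² + v²) + 0 = 2*v² + 0 = 2*v²)
263*z(9) = 263*(2*9²) = 263*(2*81) = 263*162 = 42606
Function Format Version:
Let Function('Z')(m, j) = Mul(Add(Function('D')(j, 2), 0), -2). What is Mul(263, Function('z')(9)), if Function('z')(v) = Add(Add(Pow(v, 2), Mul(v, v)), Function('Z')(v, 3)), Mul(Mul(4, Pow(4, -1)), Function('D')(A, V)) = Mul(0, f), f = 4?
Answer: 42606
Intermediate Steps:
Function('D')(A, V) = 0 (Function('D')(A, V) = Mul(0, 4) = 0)
Function('Z')(m, j) = 0 (Function('Z')(m, j) = Mul(Add(0, 0), -2) = Mul(0, -2) = 0)
Function('z')(v) = Mul(2, Pow(v, 2)) (Function('z')(v) = Add(Add(Pow(v, 2), Mul(v, v)), 0) = Add(Add(Pow(v, 2), Pow(v, 2)), 0) = Add(Mul(2, Pow(v, 2)), 0) = Mul(2, Pow(v, 2)))
Mul(263, Function('z')(9)) = Mul(263, Mul(2, Pow(9, 2))) = Mul(263, Mul(2, 81)) = Mul(263, 162) = 42606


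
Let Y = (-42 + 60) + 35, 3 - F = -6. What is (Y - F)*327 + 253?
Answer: 14641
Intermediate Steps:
F = 9 (F = 3 - 1*(-6) = 3 + 6 = 9)
Y = 53 (Y = 18 + 35 = 53)
(Y - F)*327 + 253 = (53 - 1*9)*327 + 253 = (53 - 9)*327 + 253 = 44*327 + 253 = 14388 + 253 = 14641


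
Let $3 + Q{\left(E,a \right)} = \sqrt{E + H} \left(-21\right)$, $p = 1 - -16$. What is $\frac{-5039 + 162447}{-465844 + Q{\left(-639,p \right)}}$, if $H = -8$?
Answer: $- \frac{2291501393}{6781678523} + \frac{103299 i \sqrt{647}}{6781678523} \approx -0.3379 + 0.00038745 i$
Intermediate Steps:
$p = 17$ ($p = 1 + 16 = 17$)
$Q{\left(E,a \right)} = -3 - 21 \sqrt{-8 + E}$ ($Q{\left(E,a \right)} = -3 + \sqrt{E - 8} \left(-21\right) = -3 + \sqrt{-8 + E} \left(-21\right) = -3 - 21 \sqrt{-8 + E}$)
$\frac{-5039 + 162447}{-465844 + Q{\left(-639,p \right)}} = \frac{-5039 + 162447}{-465844 - \left(3 + 21 \sqrt{-8 - 639}\right)} = \frac{157408}{-465844 - \left(3 + 21 \sqrt{-647}\right)} = \frac{157408}{-465844 - \left(3 + 21 i \sqrt{647}\right)} = \frac{157408}{-465847 - 21 i \sqrt{647}}$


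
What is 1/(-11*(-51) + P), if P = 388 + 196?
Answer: 1/1145 ≈ 0.00087336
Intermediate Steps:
P = 584
1/(-11*(-51) + P) = 1/(-11*(-51) + 584) = 1/(561 + 584) = 1/1145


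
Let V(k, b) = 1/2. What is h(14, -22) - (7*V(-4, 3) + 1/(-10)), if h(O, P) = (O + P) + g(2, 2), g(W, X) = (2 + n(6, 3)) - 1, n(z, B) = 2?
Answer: -42/5 ≈ -8.4000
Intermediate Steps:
V(k, b) = ½
g(W, X) = 3 (g(W, X) = (2 + 2) - 1 = 4 - 1 = 3)
h(O, P) = 3 + O + P (h(O, P) = (O + P) + 3 = 3 + O + P)
h(14, -22) - (7*V(-4, 3) + 1/(-10)) = (3 + 14 - 22) - (7*(½) + 1/(-10)) = -5 - (7/2 - ⅒) = -5 - 1*17/5 = -5 - 17/5 = -42/5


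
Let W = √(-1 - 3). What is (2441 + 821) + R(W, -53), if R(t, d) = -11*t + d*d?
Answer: 6071 - 22*I ≈ 6071.0 - 22.0*I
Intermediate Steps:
W = 2*I (W = √(-4) = 2*I ≈ 2.0*I)
R(t, d) = d² - 11*t (R(t, d) = -11*t + d² = d² - 11*t)
(2441 + 821) + R(W, -53) = (2441 + 821) + ((-53)² - 22*I) = 3262 + (2809 - 22*I) = 6071 - 22*I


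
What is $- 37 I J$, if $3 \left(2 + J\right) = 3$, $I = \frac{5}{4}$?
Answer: $\frac{185}{4} \approx 46.25$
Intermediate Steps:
$I = \frac{5}{4}$ ($I = 5 \cdot \frac{1}{4} = \frac{5}{4} \approx 1.25$)
$J = -1$ ($J = -2 + \frac{1}{3} \cdot 3 = -2 + 1 = -1$)
$- 37 I J = \left(-37\right) \frac{5}{4} \left(-1\right) = \left(- \frac{185}{4}\right) \left(-1\right) = \frac{185}{4}$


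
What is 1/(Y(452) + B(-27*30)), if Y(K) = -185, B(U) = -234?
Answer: -1/419 ≈ -0.0023866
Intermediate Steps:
1/(Y(452) + B(-27*30)) = 1/(-185 - 234) = 1/(-419) = -1/419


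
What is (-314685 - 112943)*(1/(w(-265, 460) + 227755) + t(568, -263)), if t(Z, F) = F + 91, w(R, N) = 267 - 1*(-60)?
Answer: 8387945242842/114041 ≈ 7.3552e+7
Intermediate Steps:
w(R, N) = 327 (w(R, N) = 267 + 60 = 327)
t(Z, F) = 91 + F
(-314685 - 112943)*(1/(w(-265, 460) + 227755) + t(568, -263)) = (-314685 - 112943)*(1/(327 + 227755) + (91 - 263)) = -427628*(1/228082 - 172) = -427628*(-39230103/228082) = 8387945242842/114041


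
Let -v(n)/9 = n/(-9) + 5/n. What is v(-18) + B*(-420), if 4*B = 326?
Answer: -68491/2 ≈ -34246.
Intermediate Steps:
B = 163/2 (B = (1/4)*326 = 163/2 ≈ 81.500)
v(n) = n - 45/n (v(n) = -9*(n/(-9) + 5/n) = -9*(n*(-1/9) + 5/n) = -9*(-n/9 + 5/n) = -9*(5/n - n/9) = n - 45/n)
v(-18) + B*(-420) = (-18 - 45/(-18)) + (163/2)*(-420) = (-18 - 45*(-1/18)) - 34230 = (-18 + 5/2) - 34230 = -31/2 - 34230 = -68491/2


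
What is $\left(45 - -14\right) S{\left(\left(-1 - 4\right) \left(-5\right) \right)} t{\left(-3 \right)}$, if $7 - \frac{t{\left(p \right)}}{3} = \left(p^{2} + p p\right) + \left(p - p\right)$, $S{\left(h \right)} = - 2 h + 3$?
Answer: $91509$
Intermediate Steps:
$S{\left(h \right)} = 3 - 2 h$
$t{\left(p \right)} = 21 - 6 p^{2}$ ($t{\left(p \right)} = 21 - 3 \left(\left(p^{2} + p p\right) + \left(p - p\right)\right) = 21 - 3 \left(\left(p^{2} + p^{2}\right) + 0\right) = 21 - 3 \left(2 p^{2} + 0\right) = 21 - 3 \cdot 2 p^{2} = 21 - 6 p^{2}$)
$\left(45 - -14\right) S{\left(\left(-1 - 4\right) \left(-5\right) \right)} t{\left(-3 \right)} = \left(45 - -14\right) \left(3 - 2 \left(-1 - 4\right) \left(-5\right)\right) \left(21 - 6 \left(-3\right)^{2}\right) = \left(45 + 14\right) \left(3 - 2 \left(\left(-5\right) \left(-5\right)\right)\right) \left(21 - 54\right) = 59 \left(3 - 50\right) \left(21 - 54\right) = 59 \left(3 - 50\right) \left(-33\right) = 59 \left(-47\right) \left(-33\right) = \left(-2773\right) \left(-33\right) = 91509$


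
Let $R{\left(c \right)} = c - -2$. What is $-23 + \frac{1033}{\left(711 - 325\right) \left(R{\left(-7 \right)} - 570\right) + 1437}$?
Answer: $- \frac{5072832}{220513} \approx -23.005$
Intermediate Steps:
$R{\left(c \right)} = 2 + c$ ($R{\left(c \right)} = c + 2 = 2 + c$)
$-23 + \frac{1033}{\left(711 - 325\right) \left(R{\left(-7 \right)} - 570\right) + 1437} = -23 + \frac{1033}{\left(711 - 325\right) \left(\left(2 - 7\right) - 570\right) + 1437} = -23 + \frac{1033}{386 \left(-5 - 570\right) + 1437} = -23 + \frac{1033}{386 \left(-575\right) + 1437} = -23 + \frac{1033}{-221950 + 1437} = -23 + \frac{1033}{-220513} = -23 + 1033 \left(- \frac{1}{220513}\right) = -23 - \frac{1033}{220513} = - \frac{5072832}{220513}$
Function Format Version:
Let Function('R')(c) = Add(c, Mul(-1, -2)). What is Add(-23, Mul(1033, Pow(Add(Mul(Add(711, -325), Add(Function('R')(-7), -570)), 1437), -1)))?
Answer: Rational(-5072832, 220513) ≈ -23.005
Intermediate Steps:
Function('R')(c) = Add(2, c) (Function('R')(c) = Add(c, 2) = Add(2, c))
Add(-23, Mul(1033, Pow(Add(Mul(Add(711, -325), Add(Function('R')(-7), -570)), 1437), -1))) = Add(-23, Mul(1033, Pow(Add(Mul(Add(711, -325), Add(Add(2, -7), -570)), 1437), -1))) = Add(-23, Mul(1033, Pow(Add(Mul(386, Add(-5, -570)), 1437), -1))) = Add(-23, Mul(1033, Pow(Add(Mul(386, -575), 1437), -1))) = Add(-23, Mul(1033, Pow(Add(-221950, 1437), -1))) = Add(-23, Mul(1033, Pow(-220513, -1))) = Add(-23, Mul(1033, Rational(-1, 220513))) = Add(-23, Rational(-1033, 220513)) = Rational(-5072832, 220513)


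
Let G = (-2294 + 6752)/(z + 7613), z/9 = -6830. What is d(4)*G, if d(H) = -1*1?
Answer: 4458/53857 ≈ 0.082775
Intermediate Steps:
z = -61470 (z = 9*(-6830) = -61470)
d(H) = -1
G = -4458/53857 (G = (-2294 + 6752)/(-61470 + 7613) = 4458/(-53857) = 4458*(-1/53857) = -4458/53857 ≈ -0.082775)
d(4)*G = -1*(-4458/53857) = 4458/53857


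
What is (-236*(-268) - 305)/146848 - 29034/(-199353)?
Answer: 5603820237/9758196448 ≈ 0.57427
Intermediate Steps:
(-236*(-268) - 305)/146848 - 29034/(-199353) = (63248 - 305)*(1/146848) - 29034*(-1/199353) = 62943*(1/146848) + 9678/66451 = 62943/146848 + 9678/66451 = 5603820237/9758196448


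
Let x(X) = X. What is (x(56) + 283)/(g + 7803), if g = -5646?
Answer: 113/719 ≈ 0.15716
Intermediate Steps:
(x(56) + 283)/(g + 7803) = (56 + 283)/(-5646 + 7803) = 339/2157 = 339*(1/2157) = 113/719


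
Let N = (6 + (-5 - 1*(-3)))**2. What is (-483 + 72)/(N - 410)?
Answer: 411/394 ≈ 1.0431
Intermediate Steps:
N = 16 (N = (6 + (-5 + 3))**2 = (6 - 2)**2 = 4**2 = 16)
(-483 + 72)/(N - 410) = (-483 + 72)/(16 - 410) = -411/(-394) = -411*(-1/394) = 411/394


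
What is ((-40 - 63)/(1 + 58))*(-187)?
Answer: 19261/59 ≈ 326.46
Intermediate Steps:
((-40 - 63)/(1 + 58))*(-187) = -103/59*(-187) = 19261/59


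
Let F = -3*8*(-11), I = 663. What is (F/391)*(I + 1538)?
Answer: 581064/391 ≈ 1486.1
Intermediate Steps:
F = 264 (F = -24*(-11) = 264)
(F/391)*(I + 1538) = (264/391)*(663 + 1538) = (264*(1/391))*2201 = (264/391)*2201 = 581064/391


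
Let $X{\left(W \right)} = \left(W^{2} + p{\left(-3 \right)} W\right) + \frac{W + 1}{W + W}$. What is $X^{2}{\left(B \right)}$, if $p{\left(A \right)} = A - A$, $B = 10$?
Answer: $\frac{4044121}{400} \approx 10110.0$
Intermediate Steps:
$p{\left(A \right)} = 0$
$X{\left(W \right)} = W^{2} + \frac{1 + W}{2 W}$ ($X{\left(W \right)} = \left(W^{2} + 0 W\right) + \frac{W + 1}{W + W} = \left(W^{2} + 0\right) + \frac{1 + W}{2 W} = W^{2} + \left(1 + W\right) \frac{1}{2 W} = W^{2} + \frac{1 + W}{2 W}$)
$X^{2}{\left(B \right)} = \left(\frac{1 + 10 + 2 \cdot 10^{3}}{2 \cdot 10}\right)^{2} = \left(\frac{1}{2} \cdot \frac{1}{10} \left(1 + 10 + 2 \cdot 1000\right)\right)^{2} = \left(\frac{1}{2} \cdot \frac{1}{10} \left(1 + 10 + 2000\right)\right)^{2} = \left(\frac{1}{2} \cdot \frac{1}{10} \cdot 2011\right)^{2} = \left(\frac{2011}{20}\right)^{2} = \frac{4044121}{400}$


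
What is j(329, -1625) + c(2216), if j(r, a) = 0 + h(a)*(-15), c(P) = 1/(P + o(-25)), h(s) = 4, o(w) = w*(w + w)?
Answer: -207959/3466 ≈ -60.000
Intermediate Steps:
o(w) = 2*w**2 (o(w) = w*(2*w) = 2*w**2)
c(P) = 1/(1250 + P) (c(P) = 1/(P + 2*(-25)**2) = 1/(P + 2*625) = 1/(P + 1250) = 1/(1250 + P))
j(r, a) = -60 (j(r, a) = 0 + 4*(-15) = 0 - 60 = -60)
j(329, -1625) + c(2216) = -60 + 1/(1250 + 2216) = -60 + 1/3466 = -207959/3466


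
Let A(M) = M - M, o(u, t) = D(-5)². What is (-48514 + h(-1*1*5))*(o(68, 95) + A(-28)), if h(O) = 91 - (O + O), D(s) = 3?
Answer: -435717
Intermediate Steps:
o(u, t) = 9 (o(u, t) = 3² = 9)
A(M) = 0
h(O) = 91 - 2*O
(-48514 + h(-1*1*5))*(o(68, 95) + A(-28)) = (-48514 + (91 - 2*(-1*1)*5))*(9 + 0) = (-48514 + (91 - (-2)*5))*9 = (-48514 + (91 - 2*(-5)))*9 = (-48514 + (91 + 10))*9 = (-48514 + 101)*9 = -48413*9 = -435717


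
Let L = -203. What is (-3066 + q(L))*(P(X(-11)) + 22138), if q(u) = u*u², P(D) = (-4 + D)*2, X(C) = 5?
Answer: -185278435020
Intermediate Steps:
P(D) = -8 + 2*D
q(u) = u³
(-3066 + q(L))*(P(X(-11)) + 22138) = (-3066 + (-203)³)*((-8 + 2*5) + 22138) = (-3066 - 8365427)*((-8 + 10) + 22138) = -8368493*(2 + 22138) = -8368493*22140 = -185278435020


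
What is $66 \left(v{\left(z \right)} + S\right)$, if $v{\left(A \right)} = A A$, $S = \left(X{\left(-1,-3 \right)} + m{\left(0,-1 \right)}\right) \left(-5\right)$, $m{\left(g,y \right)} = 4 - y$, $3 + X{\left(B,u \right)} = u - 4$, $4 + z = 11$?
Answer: $4884$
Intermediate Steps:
$z = 7$ ($z = -4 + 11 = 7$)
$X{\left(B,u \right)} = -7 + u$ ($X{\left(B,u \right)} = -3 + \left(u - 4\right) = -3 + \left(-4 + u\right) = -7 + u$)
$S = 25$ ($S = \left(\left(-7 - 3\right) + \left(4 - -1\right)\right) \left(-5\right) = \left(-10 + \left(4 + 1\right)\right) \left(-5\right) = \left(-10 + 5\right) \left(-5\right) = \left(-5\right) \left(-5\right) = 25$)
$v{\left(A \right)} = A^{2}$
$66 \left(v{\left(z \right)} + S\right) = 66 \left(7^{2} + 25\right) = 66 \left(49 + 25\right) = 66 \cdot 74 = 4884$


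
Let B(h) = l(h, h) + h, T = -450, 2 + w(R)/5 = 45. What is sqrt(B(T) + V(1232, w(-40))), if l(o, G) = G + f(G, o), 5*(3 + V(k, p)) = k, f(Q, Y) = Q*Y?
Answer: sqrt(5046085)/5 ≈ 449.27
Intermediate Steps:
w(R) = 215 (w(R) = -10 + 5*45 = -10 + 225 = 215)
V(k, p) = -3 + k/5
l(o, G) = G + G*o
B(h) = h + h*(1 + h) (B(h) = h*(1 + h) + h = h + h*(1 + h))
sqrt(B(T) + V(1232, w(-40))) = sqrt(-450*(2 - 450) + (-3 + (1/5)*1232)) = sqrt(-450*(-448) + (-3 + 1232/5)) = sqrt(201600 + 1217/5) = sqrt(1009217/5) = sqrt(5046085)/5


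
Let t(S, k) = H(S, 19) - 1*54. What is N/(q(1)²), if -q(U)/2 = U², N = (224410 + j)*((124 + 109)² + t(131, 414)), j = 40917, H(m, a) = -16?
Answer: 14385764613/4 ≈ 3.5964e+9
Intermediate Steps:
t(S, k) = -70 (t(S, k) = -16 - 1*54 = -16 - 54 = -70)
N = 14385764613 (N = (224410 + 40917)*((124 + 109)² - 70) = 265327*(233² - 70) = 265327*(54289 - 70) = 265327*54219 = 14385764613)
q(U) = -2*U²
N/(q(1)²) = 14385764613/((-2*1²)²) = 14385764613/((-2*1)²) = 14385764613/((-2)²) = 14385764613/4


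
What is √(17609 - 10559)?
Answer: 5*√282 ≈ 83.964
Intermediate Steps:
√(17609 - 10559) = √7050 = 5*√282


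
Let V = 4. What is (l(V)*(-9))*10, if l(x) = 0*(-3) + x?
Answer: -360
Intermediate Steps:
l(x) = x (l(x) = 0 + x = x)
(l(V)*(-9))*10 = (4*(-9))*10 = -36*10 = -360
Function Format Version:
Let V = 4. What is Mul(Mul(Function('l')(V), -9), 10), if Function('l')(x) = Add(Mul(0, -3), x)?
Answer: -360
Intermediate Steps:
Function('l')(x) = x (Function('l')(x) = Add(0, x) = x)
Mul(Mul(Function('l')(V), -9), 10) = Mul(Mul(4, -9), 10) = Mul(-36, 10) = -360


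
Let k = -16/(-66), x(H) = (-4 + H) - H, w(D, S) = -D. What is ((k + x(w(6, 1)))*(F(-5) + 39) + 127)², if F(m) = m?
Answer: 625/1089 ≈ 0.57392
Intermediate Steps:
x(H) = -4
k = 8/33 (k = -16*(-1/66) = 8/33 ≈ 0.24242)
((k + x(w(6, 1)))*(F(-5) + 39) + 127)² = ((8/33 - 4)*(-5 + 39) + 127)² = (-124/33*34 + 127)² = (-4216/33 + 127)² = (-25/33)² = 625/1089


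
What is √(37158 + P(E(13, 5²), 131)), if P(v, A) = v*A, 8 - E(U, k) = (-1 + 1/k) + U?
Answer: √915719/5 ≈ 191.39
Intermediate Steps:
E(U, k) = 9 - U - 1/k (E(U, k) = 8 - ((-1 + 1/k) + U) = 8 - (-1 + U + 1/k) = 8 + (1 - U - 1/k) = 9 - U - 1/k)
P(v, A) = A*v
√(37158 + P(E(13, 5²), 131)) = √(37158 + 131*(9 - 1*13 - 1/(5²))) = √(37158 + 131*(9 - 13 - 1/25)) = √(37158 + 131*(-101/25)) = √(37158 - 13231/25) = √(915719/25) = √915719/5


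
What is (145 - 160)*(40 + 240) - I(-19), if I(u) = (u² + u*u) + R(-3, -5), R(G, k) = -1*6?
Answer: -4916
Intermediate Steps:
R(G, k) = -6
I(u) = -6 + 2*u² (I(u) = (u² + u*u) - 6 = (u² + u²) - 6 = 2*u² - 6 = -6 + 2*u²)
(145 - 160)*(40 + 240) - I(-19) = (145 - 160)*(40 + 240) - (-6 + 2*(-19)²) = -15*280 - (-6 + 2*361) = -4200 - (-6 + 722) = -4200 - 1*716 = -4200 - 716 = -4916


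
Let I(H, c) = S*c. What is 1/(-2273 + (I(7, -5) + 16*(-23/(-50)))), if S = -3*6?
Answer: -25/54391 ≈ -0.00045963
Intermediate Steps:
S = -18
I(H, c) = -18*c
1/(-2273 + (I(7, -5) + 16*(-23/(-50)))) = 1/(-2273 + (-18*(-5) + 16*(-23/(-50)))) = 1/(-2273 + (90 + 16*(-23*(-1/50)))) = 1/(-2273 + (90 + 16*(23/50))) = 1/(-2273 + (90 + 184/25)) = 1/(-2273 + 2434/25) = 1/(-54391/25) = -25/54391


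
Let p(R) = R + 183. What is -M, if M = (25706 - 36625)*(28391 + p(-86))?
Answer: 311060472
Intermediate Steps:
p(R) = 183 + R
M = -311060472 (M = (25706 - 36625)*(28391 + (183 - 86)) = -10919*(28391 + 97) = -10919*28488 = -311060472)
-M = -1*(-311060472) = 311060472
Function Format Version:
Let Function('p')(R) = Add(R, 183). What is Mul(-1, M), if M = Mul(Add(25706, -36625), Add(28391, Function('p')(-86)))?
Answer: 311060472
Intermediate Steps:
Function('p')(R) = Add(183, R)
M = -311060472 (M = Mul(Add(25706, -36625), Add(28391, Add(183, -86))) = Mul(-10919, Add(28391, 97)) = Mul(-10919, 28488) = -311060472)
Mul(-1, M) = Mul(-1, -311060472) = 311060472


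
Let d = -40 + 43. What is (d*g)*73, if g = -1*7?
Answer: -1533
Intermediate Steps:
g = -7
d = 3
(d*g)*73 = (3*(-7))*73 = -21*73 = -1533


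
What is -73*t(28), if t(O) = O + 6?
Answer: -2482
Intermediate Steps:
t(O) = 6 + O
-73*t(28) = -73*(6 + 28) = -73*34 = -2482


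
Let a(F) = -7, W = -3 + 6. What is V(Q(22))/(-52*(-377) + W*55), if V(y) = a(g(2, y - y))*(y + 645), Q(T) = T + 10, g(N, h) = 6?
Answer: -4739/19769 ≈ -0.23972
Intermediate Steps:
Q(T) = 10 + T
W = 3
V(y) = -4515 - 7*y (V(y) = -7*(y + 645) = -7*(645 + y) = -4515 - 7*y)
V(Q(22))/(-52*(-377) + W*55) = (-4515 - 7*(10 + 22))/(-52*(-377) + 3*55) = (-4515 - 7*32)/(19604 + 165) = (-4515 - 224)/19769 = -4739*1/19769 = -4739/19769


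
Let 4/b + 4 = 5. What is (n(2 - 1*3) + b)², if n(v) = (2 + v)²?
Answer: 25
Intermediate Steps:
b = 4 (b = 4/(-4 + 5) = 4/1 = 4*1 = 4)
(n(2 - 1*3) + b)² = ((2 + (2 - 1*3))² + 4)² = ((2 + (2 - 3))² + 4)² = ((2 - 1)² + 4)² = (1² + 4)² = (1 + 4)² = 5² = 25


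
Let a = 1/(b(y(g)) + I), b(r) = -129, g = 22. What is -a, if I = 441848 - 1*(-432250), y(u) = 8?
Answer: -1/873969 ≈ -1.1442e-6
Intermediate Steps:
I = 874098 (I = 441848 + 432250 = 874098)
a = 1/873969 (a = 1/(-129 + 874098) = 1/873969 ≈ 1.1442e-6)
-a = -1*1/873969 = -1/873969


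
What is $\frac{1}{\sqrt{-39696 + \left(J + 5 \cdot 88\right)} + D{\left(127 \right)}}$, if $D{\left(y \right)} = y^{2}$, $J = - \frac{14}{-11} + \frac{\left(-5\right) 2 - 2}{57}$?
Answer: $\frac{3370961}{54378434251} - \frac{i \sqrt{1714694938}}{54378434251} \approx 6.1991 \cdot 10^{-5} - 7.6149 \cdot 10^{-7} i$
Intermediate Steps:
$J = \frac{222}{209}$ ($J = \left(-14\right) \left(- \frac{1}{11}\right) + \left(-10 - 2\right) \frac{1}{57} = \frac{14}{11} - \frac{4}{19} = \frac{222}{209} \approx 1.0622$)
$\frac{1}{\sqrt{-39696 + \left(J + 5 \cdot 88\right)} + D{\left(127 \right)}} = \frac{1}{\sqrt{-39696 + \left(\frac{222}{209} + 5 \cdot 88\right)} + 127^{2}} = \frac{1}{\sqrt{-39696 + \left(\frac{222}{209} + 440\right)} + 16129} = \frac{1}{\sqrt{-39696 + \frac{92182}{209}} + 16129} = \frac{1}{\sqrt{- \frac{8204282}{209}} + 16129} = \frac{1}{\frac{i \sqrt{1714694938}}{209} + 16129} = \frac{1}{16129 + \frac{i \sqrt{1714694938}}{209}}$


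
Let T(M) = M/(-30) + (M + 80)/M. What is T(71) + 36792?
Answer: 78366449/2130 ≈ 36792.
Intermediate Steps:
T(M) = -M/30 + (80 + M)/M (T(M) = M*(-1/30) + (80 + M)/M = -M/30 + (80 + M)/M)
T(71) + 36792 = (1 + 80/71 - 1/30*71) + 36792 = (1 + 80*(1/71) - 71/30) + 36792 = (1 + 80/71 - 71/30) + 36792 = -511/2130 + 36792 = 78366449/2130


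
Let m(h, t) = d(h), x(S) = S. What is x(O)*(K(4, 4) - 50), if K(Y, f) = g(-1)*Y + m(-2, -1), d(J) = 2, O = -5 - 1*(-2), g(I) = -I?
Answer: 132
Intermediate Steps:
O = -3 (O = -5 + 2 = -3)
m(h, t) = 2
K(Y, f) = 2 + Y (K(Y, f) = (-1*(-1))*Y + 2 = 1*Y + 2 = Y + 2 = 2 + Y)
x(O)*(K(4, 4) - 50) = -3*((2 + 4) - 50) = -3*(6 - 50) = -3*(-44) = 132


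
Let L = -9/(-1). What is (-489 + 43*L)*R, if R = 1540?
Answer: -157080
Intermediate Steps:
L = 9 (L = -9*(-1) = 9)
(-489 + 43*L)*R = (-489 + 43*9)*1540 = (-489 + 387)*1540 = -102*1540 = -157080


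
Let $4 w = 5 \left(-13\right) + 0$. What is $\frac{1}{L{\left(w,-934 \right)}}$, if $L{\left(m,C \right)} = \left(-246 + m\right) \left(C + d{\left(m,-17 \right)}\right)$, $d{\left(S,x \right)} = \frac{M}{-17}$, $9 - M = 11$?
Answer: $\frac{17}{4163481} \approx 4.0831 \cdot 10^{-6}$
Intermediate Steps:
$M = -2$ ($M = 9 - 11 = -2$)
$d{\left(S,x \right)} = \frac{2}{17}$ ($d{\left(S,x \right)} = - \frac{2}{-17} = \left(-2\right) \left(- \frac{1}{17}\right) = \frac{2}{17}$)
$w = - \frac{65}{4}$ ($w = \frac{5 \left(-13\right) + 0}{4} = \frac{-65 + 0}{4} = \frac{1}{4} \left(-65\right) = - \frac{65}{4} \approx -16.25$)
$L{\left(m,C \right)} = \left(-246 + m\right) \left(\frac{2}{17} + C\right)$ ($L{\left(m,C \right)} = \left(-246 + m\right) \left(C + \frac{2}{17}\right) = \left(-246 + m\right) \left(\frac{2}{17} + C\right)$)
$\frac{1}{L{\left(w,-934 \right)}} = \frac{1}{- \frac{492}{17} - -229764 + \frac{2}{17} \left(- \frac{65}{4}\right) - - \frac{30355}{2}} = \frac{1}{- \frac{492}{17} + 229764 - \frac{65}{34} + \frac{30355}{2}} = \frac{1}{\frac{4163481}{17}} = \frac{17}{4163481}$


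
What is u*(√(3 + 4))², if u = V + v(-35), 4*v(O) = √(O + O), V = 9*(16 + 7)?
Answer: 1449 + 7*I*√70/4 ≈ 1449.0 + 14.642*I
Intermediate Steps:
V = 207 (V = 9*23 = 207)
v(O) = √2*√O/4 (v(O) = √(O + O)/4 = √(2*O)/4 = (√2*√O)/4 = √2*√O/4)
u = 207 + I*√70/4 (u = 207 + √2*√(-35)/4 = 207 + √2*(I*√35)/4 = 207 + I*√70/4 ≈ 207.0 + 2.0917*I)
u*(√(3 + 4))² = (207 + I*√70/4)*(√(3 + 4))² = (207 + I*√70/4)*(√7)² = (207 + I*√70/4)*7 = 1449 + 7*I*√70/4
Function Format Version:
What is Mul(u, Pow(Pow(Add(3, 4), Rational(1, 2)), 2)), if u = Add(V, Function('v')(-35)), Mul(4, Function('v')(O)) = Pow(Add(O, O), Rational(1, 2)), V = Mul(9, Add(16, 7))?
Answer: Add(1449, Mul(Rational(7, 4), I, Pow(70, Rational(1, 2)))) ≈ Add(1449.0, Mul(14.642, I))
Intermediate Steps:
V = 207 (V = Mul(9, 23) = 207)
Function('v')(O) = Mul(Rational(1, 4), Pow(2, Rational(1, 2)), Pow(O, Rational(1, 2))) (Function('v')(O) = Mul(Rational(1, 4), Pow(Add(O, O), Rational(1, 2))) = Mul(Rational(1, 4), Pow(Mul(2, O), Rational(1, 2))) = Mul(Rational(1, 4), Mul(Pow(2, Rational(1, 2)), Pow(O, Rational(1, 2)))) = Mul(Rational(1, 4), Pow(2, Rational(1, 2)), Pow(O, Rational(1, 2))))
u = Add(207, Mul(Rational(1, 4), I, Pow(70, Rational(1, 2)))) (u = Add(207, Mul(Rational(1, 4), Pow(2, Rational(1, 2)), Pow(-35, Rational(1, 2)))) = Add(207, Mul(Rational(1, 4), Pow(2, Rational(1, 2)), Mul(I, Pow(35, Rational(1, 2))))) = Add(207, Mul(Rational(1, 4), I, Pow(70, Rational(1, 2)))) ≈ Add(207.00, Mul(2.0917, I)))
Mul(u, Pow(Pow(Add(3, 4), Rational(1, 2)), 2)) = Mul(Add(207, Mul(Rational(1, 4), I, Pow(70, Rational(1, 2)))), Pow(Pow(Add(3, 4), Rational(1, 2)), 2)) = Mul(Add(207, Mul(Rational(1, 4), I, Pow(70, Rational(1, 2)))), Pow(Pow(7, Rational(1, 2)), 2)) = Mul(Add(207, Mul(Rational(1, 4), I, Pow(70, Rational(1, 2)))), 7) = Add(1449, Mul(Rational(7, 4), I, Pow(70, Rational(1, 2))))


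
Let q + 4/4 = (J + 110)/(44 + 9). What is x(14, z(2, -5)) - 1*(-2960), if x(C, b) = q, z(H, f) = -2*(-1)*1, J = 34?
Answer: 156971/53 ≈ 2961.7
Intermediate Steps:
z(H, f) = 2 (z(H, f) = 2*1 = 2)
q = 91/53 (q = -1 + (34 + 110)/(44 + 9) = -1 + 144/53 = 91/53 ≈ 1.7170)
x(C, b) = 91/53
x(14, z(2, -5)) - 1*(-2960) = 91/53 - 1*(-2960) = 91/53 + 2960 = 156971/53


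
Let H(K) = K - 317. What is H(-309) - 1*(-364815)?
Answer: 364189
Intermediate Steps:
H(K) = -317 + K
H(-309) - 1*(-364815) = (-317 - 309) - 1*(-364815) = -626 + 364815 = 364189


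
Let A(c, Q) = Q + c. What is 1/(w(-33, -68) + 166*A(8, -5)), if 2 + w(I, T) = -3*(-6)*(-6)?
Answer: 1/388 ≈ 0.0025773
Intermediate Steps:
w(I, T) = -110 (w(I, T) = -2 - 3*(-6)*(-6) = -2 + 18*(-6) = -2 - 108 = -110)
1/(w(-33, -68) + 166*A(8, -5)) = 1/(-110 + 166*(-5 + 8)) = 1/(-110 + 166*3) = 1/(-110 + 498) = 1/388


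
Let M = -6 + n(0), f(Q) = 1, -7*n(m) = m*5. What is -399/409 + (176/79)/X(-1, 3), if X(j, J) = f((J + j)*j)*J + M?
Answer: -166547/96933 ≈ -1.7182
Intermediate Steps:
n(m) = -5*m/7 (n(m) = -m*5/7 = -5*m/7)
M = -6 (M = -6 - 5/7*0 = -6 + 0 = -6)
X(j, J) = -6 + J (X(j, J) = 1*J - 6 = J - 6 = -6 + J)
-399/409 + (176/79)/X(-1, 3) = -399/409 + (176/79)/(-6 + 3) = -399*1/409 + (176*(1/79))/(-3) = -399/409 + (176/79)*(-⅓) = -399/409 - 176/237 = -166547/96933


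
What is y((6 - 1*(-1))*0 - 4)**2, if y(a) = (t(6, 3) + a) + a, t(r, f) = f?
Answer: 25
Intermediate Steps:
y(a) = 3 + 2*a (y(a) = (3 + a) + a = 3 + 2*a)
y((6 - 1*(-1))*0 - 4)**2 = (3 + 2*((6 - 1*(-1))*0 - 4))**2 = (3 + 2*((6 + 1)*0 - 4))**2 = (3 + 2*(7*0 - 4))**2 = (3 + 2*(0 - 4))**2 = (3 + 2*(-4))**2 = (3 - 8)**2 = (-5)**2 = 25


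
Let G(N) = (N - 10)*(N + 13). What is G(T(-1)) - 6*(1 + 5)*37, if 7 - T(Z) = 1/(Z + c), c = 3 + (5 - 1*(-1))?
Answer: -89223/64 ≈ -1394.1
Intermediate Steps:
c = 9 (c = 3 + (5 + 1) = 3 + 6 = 9)
T(Z) = 7 - 1/(9 + Z) (T(Z) = 7 - 1/(Z + 9) = 7 - 1/(9 + Z))
G(N) = (-10 + N)*(13 + N)
G(T(-1)) - 6*(1 + 5)*37 = (-130 + ((62 + 7*(-1))/(9 - 1))² + 3*((62 + 7*(-1))/(9 - 1))) - 6*(1 + 5)*37 = (-130 + ((62 - 7)/8)² + 3*((62 - 7)/8)) - 6*6*37 = (-130 + ((⅛)*55)² + 3*((⅛)*55)) - 36*37 = (-130 + (55/8)² + 3*(55/8)) - 1332 = (-130 + 3025/64 + 165/8) - 1332 = -3975/64 - 1332 = -89223/64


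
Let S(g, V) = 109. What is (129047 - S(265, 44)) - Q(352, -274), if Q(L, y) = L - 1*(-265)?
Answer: 128321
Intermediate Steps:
Q(L, y) = 265 + L (Q(L, y) = L + 265 = 265 + L)
(129047 - S(265, 44)) - Q(352, -274) = (129047 - 1*109) - (265 + 352) = (129047 - 109) - 1*617 = 128938 - 617 = 128321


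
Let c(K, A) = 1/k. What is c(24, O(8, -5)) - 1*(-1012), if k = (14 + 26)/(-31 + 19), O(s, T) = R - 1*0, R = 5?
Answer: 10117/10 ≈ 1011.7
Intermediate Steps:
O(s, T) = 5 (O(s, T) = 5 - 1*0 = 5 + 0 = 5)
k = -10/3 (k = 40/(-12) = 40*(-1/12) = -10/3 ≈ -3.3333)
c(K, A) = -3/10 (c(K, A) = 1/(-10/3) = -3/10)
c(24, O(8, -5)) - 1*(-1012) = -3/10 - 1*(-1012) = -3/10 + 1012 = 10117/10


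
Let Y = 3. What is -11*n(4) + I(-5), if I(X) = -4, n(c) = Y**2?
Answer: -103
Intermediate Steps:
n(c) = 9 (n(c) = 3**2 = 9)
-11*n(4) + I(-5) = -11*9 - 4 = -99 - 4 = -103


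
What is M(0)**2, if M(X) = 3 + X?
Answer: 9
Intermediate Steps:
M(0)**2 = (3 + 0)**2 = 3**2 = 9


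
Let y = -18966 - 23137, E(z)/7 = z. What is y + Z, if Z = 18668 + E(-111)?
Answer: -24212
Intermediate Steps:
E(z) = 7*z
y = -42103
Z = 17891 (Z = 18668 + 7*(-111) = 18668 - 777 = 17891)
y + Z = -42103 + 17891 = -24212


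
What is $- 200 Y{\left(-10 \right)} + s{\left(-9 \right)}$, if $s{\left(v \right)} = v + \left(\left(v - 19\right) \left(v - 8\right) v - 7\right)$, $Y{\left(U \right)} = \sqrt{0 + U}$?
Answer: $-4300 - 200 i \sqrt{10} \approx -4300.0 - 632.46 i$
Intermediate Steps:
$Y{\left(U \right)} = \sqrt{U}$
$s{\left(v \right)} = -7 + v + v \left(-19 + v\right) \left(-8 + v\right)$ ($s{\left(v \right)} = v + \left(\left(-19 + v\right) \left(-8 + v\right) v - 7\right) = v + \left(v \left(-19 + v\right) \left(-8 + v\right) - 7\right) = v + \left(-7 + v \left(-19 + v\right) \left(-8 + v\right)\right) = -7 + v + v \left(-19 + v\right) \left(-8 + v\right)$)
$- 200 Y{\left(-10 \right)} + s{\left(-9 \right)} = - 200 \sqrt{-10} + \left(-7 + \left(-9\right)^{3} - 27 \left(-9\right)^{2} + 153 \left(-9\right)\right) = - 200 i \sqrt{10} - 4300 = -4300 - 200 i \sqrt{10}$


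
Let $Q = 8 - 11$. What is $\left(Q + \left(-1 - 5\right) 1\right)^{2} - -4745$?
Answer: $4826$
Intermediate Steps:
$Q = -3$
$\left(Q + \left(-1 - 5\right) 1\right)^{2} - -4745 = \left(-3 + \left(-1 - 5\right) 1\right)^{2} - -4745 = \left(-3 - 6\right)^{2} + 4745 = \left(-9\right)^{2} + 4745 = 81 + 4745 = 4826$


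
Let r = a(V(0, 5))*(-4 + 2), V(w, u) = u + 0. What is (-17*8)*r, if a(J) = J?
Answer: 1360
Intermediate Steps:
V(w, u) = u
r = -10 (r = 5*(-4 + 2) = 5*(-2) = -10)
(-17*8)*r = -17*8*(-10) = -136*(-10) = 1360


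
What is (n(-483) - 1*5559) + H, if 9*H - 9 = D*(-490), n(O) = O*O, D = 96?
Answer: 667513/3 ≈ 2.2250e+5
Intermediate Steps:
n(O) = O**2
H = -15677/3 (H = 1 + (96*(-490))/9 = 1 + (1/9)*(-47040) = 1 - 15680/3 = -15677/3 ≈ -5225.7)
(n(-483) - 1*5559) + H = ((-483)**2 - 1*5559) - 15677/3 = (233289 - 5559) - 15677/3 = 227730 - 15677/3 = 667513/3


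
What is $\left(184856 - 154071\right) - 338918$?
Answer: $-308133$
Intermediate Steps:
$\left(184856 - 154071\right) - 338918 = 30785 - 338918 = -308133$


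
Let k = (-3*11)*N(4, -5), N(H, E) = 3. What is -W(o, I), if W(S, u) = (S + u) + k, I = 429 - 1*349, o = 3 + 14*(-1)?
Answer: 30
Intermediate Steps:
o = -11 (o = 3 - 14 = -11)
k = -99 (k = -3*11*3 = -33*3 = -99)
I = 80 (I = 429 - 349 = 80)
W(S, u) = -99 + S + u (W(S, u) = (S + u) - 99 = -99 + S + u)
-W(o, I) = -(-99 - 11 + 80) = -1*(-30) = 30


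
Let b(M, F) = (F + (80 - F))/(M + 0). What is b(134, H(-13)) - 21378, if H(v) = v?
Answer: -1432286/67 ≈ -21377.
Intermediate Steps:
b(M, F) = 80/M
b(134, H(-13)) - 21378 = 80/134 - 21378 = 80*(1/134) - 21378 = 40/67 - 21378 = -1432286/67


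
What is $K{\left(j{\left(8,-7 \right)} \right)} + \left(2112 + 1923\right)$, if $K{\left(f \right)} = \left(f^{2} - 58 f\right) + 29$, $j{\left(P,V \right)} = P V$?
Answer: $10448$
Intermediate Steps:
$K{\left(f \right)} = 29 + f^{2} - 58 f$
$K{\left(j{\left(8,-7 \right)} \right)} + \left(2112 + 1923\right) = \left(29 + \left(8 \left(-7\right)\right)^{2} - 58 \cdot 8 \left(-7\right)\right) + \left(2112 + 1923\right) = \left(29 + \left(-56\right)^{2} - -3248\right) + 4035 = \left(29 + 3136 + 3248\right) + 4035 = 6413 + 4035 = 10448$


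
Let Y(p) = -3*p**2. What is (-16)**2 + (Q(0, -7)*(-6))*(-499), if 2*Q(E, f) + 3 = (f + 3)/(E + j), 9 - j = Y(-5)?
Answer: -30144/7 ≈ -4306.3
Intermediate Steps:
j = 84 (j = 9 - (-3)*(-5)**2 = 9 - (-3)*25 = 9 - 1*(-75) = 9 + 75 = 84)
Q(E, f) = -3/2 + (3 + f)/(2*(84 + E)) (Q(E, f) = -3/2 + ((f + 3)/(E + 84))/2 = -3/2 + ((3 + f)/(84 + E))/2 = -3/2 + (3 + f)/(2*(84 + E)))
(-16)**2 + (Q(0, -7)*(-6))*(-499) = (-16)**2 + (((-249 - 7 - 3*0)/(2*(84 + 0)))*(-6))*(-499) = 256 + (((1/2)*(-249 - 7 + 0)/84)*(-6))*(-499) = 256 + (((1/2)*(1/84)*(-256))*(-6))*(-499) = 256 - 32/21*(-6)*(-499) = 256 + (64/7)*(-499) = 256 - 31936/7 = -30144/7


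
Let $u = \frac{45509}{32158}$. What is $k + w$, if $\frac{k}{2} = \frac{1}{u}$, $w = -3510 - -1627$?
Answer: $- \frac{85629131}{45509} \approx -1881.6$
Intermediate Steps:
$u = \frac{45509}{32158}$ ($u = 45509 \cdot \frac{1}{32158} = \frac{45509}{32158} \approx 1.4152$)
$w = -1883$ ($w = -3510 + 1627 = -1883$)
$k = \frac{64316}{45509}$ ($k = \frac{2}{\frac{45509}{32158}} = 2 \cdot \frac{32158}{45509} = \frac{64316}{45509} \approx 1.4133$)
$k + w = \frac{64316}{45509} - 1883 = - \frac{85629131}{45509}$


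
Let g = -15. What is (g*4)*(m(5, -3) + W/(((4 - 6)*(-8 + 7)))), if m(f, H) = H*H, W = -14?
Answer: -120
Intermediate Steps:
m(f, H) = H²
(g*4)*(m(5, -3) + W/(((4 - 6)*(-8 + 7)))) = (-15*4)*((-3)² - 14*1/((-8 + 7)*(4 - 6))) = -60*(9 - 14/((-2*(-1)))) = -60*(9 - 14/2) = -60*(9 - 14*½) = -60*(9 - 7) = -60*2 = -120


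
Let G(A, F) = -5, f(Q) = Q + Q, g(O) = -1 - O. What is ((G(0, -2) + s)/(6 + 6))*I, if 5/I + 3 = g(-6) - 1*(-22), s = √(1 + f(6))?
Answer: -25/288 + 5*√13/288 ≈ -0.024209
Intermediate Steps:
f(Q) = 2*Q
s = √13 (s = √(1 + 2*6) = √(1 + 12) = √13 ≈ 3.6056)
I = 5/24 (I = 5/(-3 + ((-1 - 1*(-6)) - 1*(-22))) = 5/(-3 + ((-1 + 6) + 22)) = 5/(-3 + (5 + 22)) = 5/(-3 + 27) = 5/24 ≈ 0.20833)
((G(0, -2) + s)/(6 + 6))*I = ((-5 + √13)/(6 + 6))*(5/24) = ((-5 + √13)/12)*(5/24) = ((-5 + √13)*(1/12))*(5/24) = (-5/12 + √13/12)*(5/24) = -25/288 + 5*√13/288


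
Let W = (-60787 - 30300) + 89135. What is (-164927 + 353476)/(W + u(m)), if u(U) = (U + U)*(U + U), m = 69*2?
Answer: 188549/74224 ≈ 2.5403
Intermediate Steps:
m = 138
W = -1952 (W = -91087 + 89135 = -1952)
u(U) = 4*U² (u(U) = (2*U)*(2*U) = 4*U²)
(-164927 + 353476)/(W + u(m)) = (-164927 + 353476)/(-1952 + 4*138²) = 188549/(-1952 + 4*19044) = 188549/(-1952 + 76176) = 188549/74224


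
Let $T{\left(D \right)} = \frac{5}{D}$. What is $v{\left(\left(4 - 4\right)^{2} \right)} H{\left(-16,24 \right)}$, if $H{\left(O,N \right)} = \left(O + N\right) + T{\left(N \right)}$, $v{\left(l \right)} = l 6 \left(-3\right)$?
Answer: $0$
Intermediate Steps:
$v{\left(l \right)} = - 18 l$ ($v{\left(l \right)} = 6 l \left(-3\right) = - 18 l$)
$H{\left(O,N \right)} = N + O + \frac{5}{N}$ ($H{\left(O,N \right)} = \left(O + N\right) + \frac{5}{N} = \left(N + O\right) + \frac{5}{N} = N + O + \frac{5}{N}$)
$v{\left(\left(4 - 4\right)^{2} \right)} H{\left(-16,24 \right)} = - 18 \left(4 - 4\right)^{2} \left(24 - 16 + \frac{5}{24}\right) = - 18 \cdot 0^{2} \left(24 - 16 + 5 \cdot \frac{1}{24}\right) = \left(-18\right) 0 \left(24 - 16 + \frac{5}{24}\right) = 0 \cdot \frac{197}{24} = 0$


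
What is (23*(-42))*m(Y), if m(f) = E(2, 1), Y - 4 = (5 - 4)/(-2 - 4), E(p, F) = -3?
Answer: 2898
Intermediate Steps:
Y = 23/6 (Y = 4 + (5 - 4)/(-2 - 4) = 4 + 1/(-6) = 4 + 1*(-⅙) = 4 - ⅙ = 23/6 ≈ 3.8333)
m(f) = -3
(23*(-42))*m(Y) = (23*(-42))*(-3) = -966*(-3) = 2898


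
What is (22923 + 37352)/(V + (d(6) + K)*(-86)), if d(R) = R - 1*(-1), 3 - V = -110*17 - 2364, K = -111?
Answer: 60275/13181 ≈ 4.5729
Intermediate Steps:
V = 4237 (V = 3 - (-110*17 - 2364) = 3 - (-1870 - 2364) = 3 - 1*(-4234) = 3 + 4234 = 4237)
d(R) = 1 + R (d(R) = R + 1 = 1 + R)
(22923 + 37352)/(V + (d(6) + K)*(-86)) = (22923 + 37352)/(4237 + ((1 + 6) - 111)*(-86)) = 60275/(4237 + (7 - 111)*(-86)) = 60275/(4237 - 104*(-86)) = 60275/(4237 + 8944) = 60275/13181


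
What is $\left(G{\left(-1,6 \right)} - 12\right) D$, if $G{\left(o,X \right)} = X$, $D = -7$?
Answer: $42$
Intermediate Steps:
$\left(G{\left(-1,6 \right)} - 12\right) D = \left(6 - 12\right) \left(-7\right) = \left(-6\right) \left(-7\right) = 42$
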